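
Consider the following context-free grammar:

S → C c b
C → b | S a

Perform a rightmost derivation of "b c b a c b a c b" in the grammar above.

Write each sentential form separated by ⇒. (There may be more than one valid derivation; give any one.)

S ⇒ C c b ⇒ S a c b ⇒ C c b a c b ⇒ S a c b a c b ⇒ C c b a c b a c b ⇒ b c b a c b a c b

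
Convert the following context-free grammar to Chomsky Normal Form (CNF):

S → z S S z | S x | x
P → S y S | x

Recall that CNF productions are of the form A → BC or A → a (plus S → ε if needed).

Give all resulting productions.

TZ → z; TX → x; S → x; TY → y; P → x; S → TZ X0; X0 → S X1; X1 → S TZ; S → S TX; P → S X2; X2 → TY S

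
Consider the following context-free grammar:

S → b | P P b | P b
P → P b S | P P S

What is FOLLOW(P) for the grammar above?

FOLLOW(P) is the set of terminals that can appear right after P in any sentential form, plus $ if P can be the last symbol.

We compute FOLLOW(P) using the standard algorithm.
FOLLOW(S) starts with {$}.
FIRST(P) = {}
FIRST(S) = {b}
FOLLOW(P) = {b}
FOLLOW(S) = {$, b}
Therefore, FOLLOW(P) = {b}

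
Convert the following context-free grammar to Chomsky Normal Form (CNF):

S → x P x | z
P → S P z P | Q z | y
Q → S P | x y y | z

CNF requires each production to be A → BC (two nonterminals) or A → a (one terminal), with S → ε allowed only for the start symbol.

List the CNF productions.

TX → x; S → z; TZ → z; P → y; TY → y; Q → z; S → TX X0; X0 → P TX; P → S X1; X1 → P X2; X2 → TZ P; P → Q TZ; Q → S P; Q → TX X3; X3 → TY TY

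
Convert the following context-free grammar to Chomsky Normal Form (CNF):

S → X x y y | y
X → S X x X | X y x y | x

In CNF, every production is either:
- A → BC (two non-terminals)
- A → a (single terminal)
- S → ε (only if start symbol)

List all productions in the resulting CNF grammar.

TX → x; TY → y; S → y; X → x; S → X X0; X0 → TX X1; X1 → TY TY; X → S X2; X2 → X X3; X3 → TX X; X → X X4; X4 → TY X5; X5 → TX TY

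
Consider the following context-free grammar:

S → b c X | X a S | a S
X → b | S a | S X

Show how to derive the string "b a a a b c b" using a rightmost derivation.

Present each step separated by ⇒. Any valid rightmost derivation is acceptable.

S ⇒ X a S ⇒ X a a S ⇒ X a a a S ⇒ X a a a b c X ⇒ X a a a b c b ⇒ b a a a b c b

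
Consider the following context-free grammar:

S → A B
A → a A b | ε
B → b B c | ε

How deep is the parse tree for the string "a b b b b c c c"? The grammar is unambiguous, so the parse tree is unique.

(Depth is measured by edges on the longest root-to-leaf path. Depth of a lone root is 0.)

5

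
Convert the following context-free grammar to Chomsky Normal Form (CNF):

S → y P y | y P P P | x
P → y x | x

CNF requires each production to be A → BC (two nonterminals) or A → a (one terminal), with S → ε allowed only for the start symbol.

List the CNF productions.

TY → y; S → x; TX → x; P → x; S → TY X0; X0 → P TY; S → TY X1; X1 → P X2; X2 → P P; P → TY TX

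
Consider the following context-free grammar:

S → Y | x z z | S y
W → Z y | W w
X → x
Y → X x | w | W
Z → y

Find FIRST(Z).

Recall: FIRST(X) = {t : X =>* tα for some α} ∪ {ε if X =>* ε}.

We compute FIRST(Z) using the standard algorithm.
FIRST(S) = {w, x, y}
FIRST(W) = {y}
FIRST(X) = {x}
FIRST(Y) = {w, x, y}
FIRST(Z) = {y}
Therefore, FIRST(Z) = {y}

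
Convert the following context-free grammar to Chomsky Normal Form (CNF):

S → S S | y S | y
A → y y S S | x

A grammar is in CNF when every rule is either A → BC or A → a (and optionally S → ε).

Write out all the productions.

TY → y; S → y; A → x; S → S S; S → TY S; A → TY X0; X0 → TY X1; X1 → S S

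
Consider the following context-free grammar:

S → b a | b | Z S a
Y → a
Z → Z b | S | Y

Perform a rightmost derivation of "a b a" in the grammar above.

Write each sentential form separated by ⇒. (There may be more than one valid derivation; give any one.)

S ⇒ Z S a ⇒ Z b a ⇒ Y b a ⇒ a b a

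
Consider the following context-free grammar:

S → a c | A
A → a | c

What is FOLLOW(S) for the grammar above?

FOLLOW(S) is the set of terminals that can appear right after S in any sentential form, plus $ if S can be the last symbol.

We compute FOLLOW(S) using the standard algorithm.
FOLLOW(S) starts with {$}.
FIRST(A) = {a, c}
FIRST(S) = {a, c}
FOLLOW(A) = {$}
FOLLOW(S) = {$}
Therefore, FOLLOW(S) = {$}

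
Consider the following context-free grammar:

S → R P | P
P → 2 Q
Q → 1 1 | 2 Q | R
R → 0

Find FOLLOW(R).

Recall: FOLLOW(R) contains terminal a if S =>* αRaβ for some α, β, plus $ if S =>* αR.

We compute FOLLOW(R) using the standard algorithm.
FOLLOW(S) starts with {$}.
FIRST(P) = {2}
FIRST(Q) = {0, 1, 2}
FIRST(R) = {0}
FIRST(S) = {0, 2}
FOLLOW(P) = {$}
FOLLOW(Q) = {$}
FOLLOW(R) = {$, 2}
FOLLOW(S) = {$}
Therefore, FOLLOW(R) = {$, 2}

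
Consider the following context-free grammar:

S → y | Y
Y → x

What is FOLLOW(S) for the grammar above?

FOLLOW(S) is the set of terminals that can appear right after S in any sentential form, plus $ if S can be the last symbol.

We compute FOLLOW(S) using the standard algorithm.
FOLLOW(S) starts with {$}.
FIRST(S) = {x, y}
FIRST(Y) = {x}
FOLLOW(S) = {$}
FOLLOW(Y) = {$}
Therefore, FOLLOW(S) = {$}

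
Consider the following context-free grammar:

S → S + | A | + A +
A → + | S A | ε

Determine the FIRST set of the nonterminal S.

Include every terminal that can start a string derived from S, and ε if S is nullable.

We compute FIRST(S) using the standard algorithm.
FIRST(A) = {+, ε}
FIRST(S) = {+, ε}
Therefore, FIRST(S) = {+, ε}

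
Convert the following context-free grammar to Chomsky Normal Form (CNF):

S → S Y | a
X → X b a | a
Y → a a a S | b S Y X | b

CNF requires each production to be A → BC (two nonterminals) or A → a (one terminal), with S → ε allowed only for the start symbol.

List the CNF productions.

S → a; TB → b; TA → a; X → a; Y → b; S → S Y; X → X X0; X0 → TB TA; Y → TA X1; X1 → TA X2; X2 → TA S; Y → TB X3; X3 → S X4; X4 → Y X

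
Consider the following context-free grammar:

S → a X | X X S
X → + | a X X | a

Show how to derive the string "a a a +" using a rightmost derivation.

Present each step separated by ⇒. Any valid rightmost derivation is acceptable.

S ⇒ a X ⇒ a a X X ⇒ a a X + ⇒ a a a +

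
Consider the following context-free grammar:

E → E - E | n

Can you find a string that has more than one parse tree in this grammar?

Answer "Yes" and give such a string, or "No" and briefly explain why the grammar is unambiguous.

Yes - the string 'n - n - n - n - n - n' has two distinct parse trees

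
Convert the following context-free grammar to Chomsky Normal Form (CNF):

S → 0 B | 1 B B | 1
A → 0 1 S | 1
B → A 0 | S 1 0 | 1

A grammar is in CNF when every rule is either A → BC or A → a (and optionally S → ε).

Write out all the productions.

T0 → 0; T1 → 1; S → 1; A → 1; B → 1; S → T0 B; S → T1 X0; X0 → B B; A → T0 X1; X1 → T1 S; B → A T0; B → S X2; X2 → T1 T0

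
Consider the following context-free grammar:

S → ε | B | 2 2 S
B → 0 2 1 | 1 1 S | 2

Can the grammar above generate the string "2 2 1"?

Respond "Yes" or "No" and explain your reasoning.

No - no valid derivation exists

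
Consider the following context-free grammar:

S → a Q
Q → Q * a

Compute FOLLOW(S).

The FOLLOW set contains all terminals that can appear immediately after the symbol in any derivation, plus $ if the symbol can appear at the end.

We compute FOLLOW(S) using the standard algorithm.
FOLLOW(S) starts with {$}.
FIRST(Q) = {}
FIRST(S) = {a}
FOLLOW(Q) = {$, *}
FOLLOW(S) = {$}
Therefore, FOLLOW(S) = {$}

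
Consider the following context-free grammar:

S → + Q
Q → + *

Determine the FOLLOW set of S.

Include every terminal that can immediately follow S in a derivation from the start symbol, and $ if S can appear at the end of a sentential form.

We compute FOLLOW(S) using the standard algorithm.
FOLLOW(S) starts with {$}.
FIRST(Q) = {+}
FIRST(S) = {+}
FOLLOW(Q) = {$}
FOLLOW(S) = {$}
Therefore, FOLLOW(S) = {$}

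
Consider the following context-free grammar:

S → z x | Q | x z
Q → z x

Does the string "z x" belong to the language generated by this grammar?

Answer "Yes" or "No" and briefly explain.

Yes - a valid derivation exists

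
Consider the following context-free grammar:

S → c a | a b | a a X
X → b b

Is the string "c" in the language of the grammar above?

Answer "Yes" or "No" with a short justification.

No - no valid derivation exists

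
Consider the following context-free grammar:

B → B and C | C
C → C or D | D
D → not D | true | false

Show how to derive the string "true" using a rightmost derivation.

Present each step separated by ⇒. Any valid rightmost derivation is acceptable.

B ⇒ C ⇒ D ⇒ true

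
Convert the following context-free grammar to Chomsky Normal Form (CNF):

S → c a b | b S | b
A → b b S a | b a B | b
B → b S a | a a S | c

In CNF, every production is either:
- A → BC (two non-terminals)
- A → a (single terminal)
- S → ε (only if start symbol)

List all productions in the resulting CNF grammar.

TC → c; TA → a; TB → b; S → b; A → b; B → c; S → TC X0; X0 → TA TB; S → TB S; A → TB X1; X1 → TB X2; X2 → S TA; A → TB X3; X3 → TA B; B → TB X4; X4 → S TA; B → TA X5; X5 → TA S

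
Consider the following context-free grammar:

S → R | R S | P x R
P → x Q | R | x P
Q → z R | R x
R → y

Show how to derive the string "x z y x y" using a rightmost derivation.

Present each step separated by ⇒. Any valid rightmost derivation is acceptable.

S ⇒ P x R ⇒ P x y ⇒ x Q x y ⇒ x z R x y ⇒ x z y x y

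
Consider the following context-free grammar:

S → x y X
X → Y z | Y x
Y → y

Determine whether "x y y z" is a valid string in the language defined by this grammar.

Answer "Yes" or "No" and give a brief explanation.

Yes - a valid derivation exists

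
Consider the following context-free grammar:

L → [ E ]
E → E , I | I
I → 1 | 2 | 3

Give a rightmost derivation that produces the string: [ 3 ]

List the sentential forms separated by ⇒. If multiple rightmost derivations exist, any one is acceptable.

L ⇒ [ E ] ⇒ [ I ] ⇒ [ 3 ]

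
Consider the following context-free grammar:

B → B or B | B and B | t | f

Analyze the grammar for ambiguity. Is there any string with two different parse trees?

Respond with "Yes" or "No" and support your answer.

Yes - the string 'f or t and t and t or t and f' has two distinct parse trees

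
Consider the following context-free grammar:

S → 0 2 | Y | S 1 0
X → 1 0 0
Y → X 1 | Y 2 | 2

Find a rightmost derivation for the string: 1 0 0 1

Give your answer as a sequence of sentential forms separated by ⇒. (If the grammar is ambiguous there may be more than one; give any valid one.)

S ⇒ Y ⇒ X 1 ⇒ 1 0 0 1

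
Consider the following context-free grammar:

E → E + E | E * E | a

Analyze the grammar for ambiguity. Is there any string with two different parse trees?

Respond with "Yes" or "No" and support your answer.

Yes - the string 'a * a + a * a' has two distinct parse trees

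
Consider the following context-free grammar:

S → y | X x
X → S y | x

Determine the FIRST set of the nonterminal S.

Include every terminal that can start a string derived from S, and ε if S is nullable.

We compute FIRST(S) using the standard algorithm.
FIRST(S) = {x, y}
FIRST(X) = {x, y}
Therefore, FIRST(S) = {x, y}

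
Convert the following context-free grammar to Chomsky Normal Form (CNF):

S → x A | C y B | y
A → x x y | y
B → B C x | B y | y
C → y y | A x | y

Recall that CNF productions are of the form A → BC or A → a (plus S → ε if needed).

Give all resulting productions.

TX → x; TY → y; S → y; A → y; B → y; C → y; S → TX A; S → C X0; X0 → TY B; A → TX X1; X1 → TX TY; B → B X2; X2 → C TX; B → B TY; C → TY TY; C → A TX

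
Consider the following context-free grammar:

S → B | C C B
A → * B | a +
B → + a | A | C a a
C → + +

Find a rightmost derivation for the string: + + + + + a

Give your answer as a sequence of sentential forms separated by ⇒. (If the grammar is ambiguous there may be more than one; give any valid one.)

S ⇒ C C B ⇒ C C + a ⇒ C + + + a ⇒ + + + + + a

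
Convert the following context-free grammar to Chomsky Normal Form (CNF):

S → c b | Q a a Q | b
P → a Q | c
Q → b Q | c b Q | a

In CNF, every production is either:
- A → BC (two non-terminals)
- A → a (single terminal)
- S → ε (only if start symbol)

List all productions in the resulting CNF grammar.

TC → c; TB → b; TA → a; S → b; P → c; Q → a; S → TC TB; S → Q X0; X0 → TA X1; X1 → TA Q; P → TA Q; Q → TB Q; Q → TC X2; X2 → TB Q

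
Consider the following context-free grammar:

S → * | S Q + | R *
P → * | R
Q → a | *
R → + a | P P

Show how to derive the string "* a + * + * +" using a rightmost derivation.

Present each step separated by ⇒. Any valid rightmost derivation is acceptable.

S ⇒ S Q + ⇒ S * + ⇒ S Q + * + ⇒ S * + * + ⇒ S Q + * + * + ⇒ S a + * + * + ⇒ * a + * + * +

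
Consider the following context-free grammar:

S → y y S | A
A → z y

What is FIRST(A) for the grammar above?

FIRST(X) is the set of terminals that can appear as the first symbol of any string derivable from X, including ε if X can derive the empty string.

We compute FIRST(A) using the standard algorithm.
FIRST(A) = {z}
FIRST(S) = {y, z}
Therefore, FIRST(A) = {z}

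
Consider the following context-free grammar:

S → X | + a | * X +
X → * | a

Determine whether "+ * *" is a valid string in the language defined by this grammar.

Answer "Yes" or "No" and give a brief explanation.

No - no valid derivation exists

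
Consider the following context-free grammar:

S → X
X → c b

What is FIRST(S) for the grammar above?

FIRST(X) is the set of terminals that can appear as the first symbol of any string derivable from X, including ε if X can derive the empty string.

We compute FIRST(S) using the standard algorithm.
FIRST(S) = {c}
FIRST(X) = {c}
Therefore, FIRST(S) = {c}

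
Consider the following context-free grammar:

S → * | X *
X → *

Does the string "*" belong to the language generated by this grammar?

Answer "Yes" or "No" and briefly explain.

Yes - a valid derivation exists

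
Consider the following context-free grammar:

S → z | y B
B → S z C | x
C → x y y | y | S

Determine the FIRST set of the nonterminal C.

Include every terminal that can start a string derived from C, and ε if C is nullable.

We compute FIRST(C) using the standard algorithm.
FIRST(B) = {x, y, z}
FIRST(C) = {x, y, z}
FIRST(S) = {y, z}
Therefore, FIRST(C) = {x, y, z}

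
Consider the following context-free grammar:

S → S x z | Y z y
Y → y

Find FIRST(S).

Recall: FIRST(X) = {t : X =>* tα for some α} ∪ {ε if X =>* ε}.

We compute FIRST(S) using the standard algorithm.
FIRST(S) = {y}
FIRST(Y) = {y}
Therefore, FIRST(S) = {y}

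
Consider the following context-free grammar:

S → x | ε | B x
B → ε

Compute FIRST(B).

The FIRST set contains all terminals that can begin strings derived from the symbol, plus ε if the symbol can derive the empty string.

We compute FIRST(B) using the standard algorithm.
FIRST(B) = {ε}
FIRST(S) = {x, ε}
Therefore, FIRST(B) = {ε}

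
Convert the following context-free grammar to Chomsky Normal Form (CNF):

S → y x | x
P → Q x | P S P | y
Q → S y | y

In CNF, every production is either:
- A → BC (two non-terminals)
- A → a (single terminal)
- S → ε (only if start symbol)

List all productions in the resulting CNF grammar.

TY → y; TX → x; S → x; P → y; Q → y; S → TY TX; P → Q TX; P → P X0; X0 → S P; Q → S TY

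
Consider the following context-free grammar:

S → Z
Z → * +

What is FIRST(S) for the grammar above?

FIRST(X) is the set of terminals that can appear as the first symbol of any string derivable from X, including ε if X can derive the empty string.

We compute FIRST(S) using the standard algorithm.
FIRST(S) = {*}
FIRST(Z) = {*}
Therefore, FIRST(S) = {*}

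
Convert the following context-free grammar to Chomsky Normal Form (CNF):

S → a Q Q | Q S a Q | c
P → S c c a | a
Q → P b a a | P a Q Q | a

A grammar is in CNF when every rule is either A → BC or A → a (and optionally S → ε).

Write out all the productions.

TA → a; S → c; TC → c; P → a; TB → b; Q → a; S → TA X0; X0 → Q Q; S → Q X1; X1 → S X2; X2 → TA Q; P → S X3; X3 → TC X4; X4 → TC TA; Q → P X5; X5 → TB X6; X6 → TA TA; Q → P X7; X7 → TA X8; X8 → Q Q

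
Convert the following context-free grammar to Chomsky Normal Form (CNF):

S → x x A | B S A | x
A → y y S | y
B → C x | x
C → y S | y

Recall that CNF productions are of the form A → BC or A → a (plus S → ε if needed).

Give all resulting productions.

TX → x; S → x; TY → y; A → y; B → x; C → y; S → TX X0; X0 → TX A; S → B X1; X1 → S A; A → TY X2; X2 → TY S; B → C TX; C → TY S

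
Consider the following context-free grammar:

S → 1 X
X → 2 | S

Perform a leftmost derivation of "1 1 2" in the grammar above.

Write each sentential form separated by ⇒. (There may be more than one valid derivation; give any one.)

S ⇒ 1 X ⇒ 1 S ⇒ 1 1 X ⇒ 1 1 2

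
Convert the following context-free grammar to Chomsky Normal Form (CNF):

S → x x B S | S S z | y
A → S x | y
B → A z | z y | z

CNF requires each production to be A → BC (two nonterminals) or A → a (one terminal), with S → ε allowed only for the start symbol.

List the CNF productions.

TX → x; TZ → z; S → y; A → y; TY → y; B → z; S → TX X0; X0 → TX X1; X1 → B S; S → S X2; X2 → S TZ; A → S TX; B → A TZ; B → TZ TY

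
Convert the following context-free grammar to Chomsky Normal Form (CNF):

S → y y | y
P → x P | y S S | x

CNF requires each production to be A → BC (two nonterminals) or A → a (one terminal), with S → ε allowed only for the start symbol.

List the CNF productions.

TY → y; S → y; TX → x; P → x; S → TY TY; P → TX P; P → TY X0; X0 → S S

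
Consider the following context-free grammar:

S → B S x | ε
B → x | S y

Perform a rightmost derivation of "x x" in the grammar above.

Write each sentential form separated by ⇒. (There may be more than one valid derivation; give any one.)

S ⇒ B S x ⇒ B x ⇒ x x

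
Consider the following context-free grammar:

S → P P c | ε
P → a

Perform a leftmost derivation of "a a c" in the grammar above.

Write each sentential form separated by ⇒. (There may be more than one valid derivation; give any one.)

S ⇒ P P c ⇒ a P c ⇒ a a c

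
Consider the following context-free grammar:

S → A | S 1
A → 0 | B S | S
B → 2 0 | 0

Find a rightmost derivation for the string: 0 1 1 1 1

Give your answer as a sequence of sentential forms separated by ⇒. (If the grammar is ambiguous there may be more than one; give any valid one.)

S ⇒ S 1 ⇒ S 1 1 ⇒ S 1 1 1 ⇒ S 1 1 1 1 ⇒ A 1 1 1 1 ⇒ 0 1 1 1 1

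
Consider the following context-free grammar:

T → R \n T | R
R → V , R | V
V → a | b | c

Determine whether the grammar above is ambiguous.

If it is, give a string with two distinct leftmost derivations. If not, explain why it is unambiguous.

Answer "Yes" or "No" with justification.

No - the grammar is unambiguous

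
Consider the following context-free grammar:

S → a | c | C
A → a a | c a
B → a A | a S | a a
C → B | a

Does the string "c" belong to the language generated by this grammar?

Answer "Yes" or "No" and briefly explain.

Yes - a valid derivation exists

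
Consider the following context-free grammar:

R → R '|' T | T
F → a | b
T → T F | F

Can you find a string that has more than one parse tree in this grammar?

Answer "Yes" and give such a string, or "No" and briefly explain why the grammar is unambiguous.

No - the grammar is unambiguous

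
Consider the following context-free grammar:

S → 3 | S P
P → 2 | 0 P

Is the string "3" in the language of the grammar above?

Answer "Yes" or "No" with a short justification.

Yes - a valid derivation exists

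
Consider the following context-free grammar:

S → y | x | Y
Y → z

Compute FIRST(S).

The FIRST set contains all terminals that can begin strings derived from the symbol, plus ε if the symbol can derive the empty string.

We compute FIRST(S) using the standard algorithm.
FIRST(S) = {x, y, z}
FIRST(Y) = {z}
Therefore, FIRST(S) = {x, y, z}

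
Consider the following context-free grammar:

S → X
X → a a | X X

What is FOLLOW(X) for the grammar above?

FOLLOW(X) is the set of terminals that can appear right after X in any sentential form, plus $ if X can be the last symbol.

We compute FOLLOW(X) using the standard algorithm.
FOLLOW(S) starts with {$}.
FIRST(S) = {a}
FIRST(X) = {a}
FOLLOW(S) = {$}
FOLLOW(X) = {$, a}
Therefore, FOLLOW(X) = {$, a}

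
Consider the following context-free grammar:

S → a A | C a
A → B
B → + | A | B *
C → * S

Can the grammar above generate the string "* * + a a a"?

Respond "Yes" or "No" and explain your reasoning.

No - no valid derivation exists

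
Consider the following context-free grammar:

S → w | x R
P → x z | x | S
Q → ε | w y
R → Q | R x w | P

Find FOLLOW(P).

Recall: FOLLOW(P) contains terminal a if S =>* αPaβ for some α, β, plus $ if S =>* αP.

We compute FOLLOW(P) using the standard algorithm.
FOLLOW(S) starts with {$}.
FIRST(P) = {w, x}
FIRST(Q) = {w, ε}
FIRST(R) = {w, x, ε}
FIRST(S) = {w, x}
FOLLOW(P) = {$, x}
FOLLOW(Q) = {$, x}
FOLLOW(R) = {$, x}
FOLLOW(S) = {$, x}
Therefore, FOLLOW(P) = {$, x}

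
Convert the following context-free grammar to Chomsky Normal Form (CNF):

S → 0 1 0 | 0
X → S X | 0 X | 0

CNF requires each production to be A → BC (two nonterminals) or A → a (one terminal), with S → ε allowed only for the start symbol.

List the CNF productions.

T0 → 0; T1 → 1; S → 0; X → 0; S → T0 X0; X0 → T1 T0; X → S X; X → T0 X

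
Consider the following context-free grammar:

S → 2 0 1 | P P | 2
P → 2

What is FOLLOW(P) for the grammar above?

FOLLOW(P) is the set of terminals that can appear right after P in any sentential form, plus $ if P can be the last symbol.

We compute FOLLOW(P) using the standard algorithm.
FOLLOW(S) starts with {$}.
FIRST(P) = {2}
FIRST(S) = {2}
FOLLOW(P) = {$, 2}
FOLLOW(S) = {$}
Therefore, FOLLOW(P) = {$, 2}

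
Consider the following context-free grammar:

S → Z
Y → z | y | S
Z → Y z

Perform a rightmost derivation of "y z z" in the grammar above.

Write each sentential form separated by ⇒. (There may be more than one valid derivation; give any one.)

S ⇒ Z ⇒ Y z ⇒ S z ⇒ Z z ⇒ Y z z ⇒ y z z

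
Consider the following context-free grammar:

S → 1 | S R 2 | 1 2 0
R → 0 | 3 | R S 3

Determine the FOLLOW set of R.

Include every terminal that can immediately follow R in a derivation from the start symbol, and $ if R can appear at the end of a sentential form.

We compute FOLLOW(R) using the standard algorithm.
FOLLOW(S) starts with {$}.
FIRST(R) = {0, 3}
FIRST(S) = {1}
FOLLOW(R) = {1, 2}
FOLLOW(S) = {$, 0, 3}
Therefore, FOLLOW(R) = {1, 2}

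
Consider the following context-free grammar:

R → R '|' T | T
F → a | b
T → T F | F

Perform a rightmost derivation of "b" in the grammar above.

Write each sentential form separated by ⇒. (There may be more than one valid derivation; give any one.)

R ⇒ T ⇒ F ⇒ b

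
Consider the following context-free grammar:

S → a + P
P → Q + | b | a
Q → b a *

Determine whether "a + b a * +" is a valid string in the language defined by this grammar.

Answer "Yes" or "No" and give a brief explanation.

Yes - a valid derivation exists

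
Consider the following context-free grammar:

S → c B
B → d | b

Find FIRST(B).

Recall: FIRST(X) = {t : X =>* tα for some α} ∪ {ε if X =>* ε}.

We compute FIRST(B) using the standard algorithm.
FIRST(B) = {b, d}
FIRST(S) = {c}
Therefore, FIRST(B) = {b, d}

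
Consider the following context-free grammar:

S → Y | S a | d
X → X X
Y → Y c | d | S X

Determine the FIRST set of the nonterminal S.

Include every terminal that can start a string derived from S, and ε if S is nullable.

We compute FIRST(S) using the standard algorithm.
FIRST(S) = {d}
FIRST(X) = {}
FIRST(Y) = {d}
Therefore, FIRST(S) = {d}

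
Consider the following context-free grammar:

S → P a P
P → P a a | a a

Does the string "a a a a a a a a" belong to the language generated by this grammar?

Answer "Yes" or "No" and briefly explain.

No - no valid derivation exists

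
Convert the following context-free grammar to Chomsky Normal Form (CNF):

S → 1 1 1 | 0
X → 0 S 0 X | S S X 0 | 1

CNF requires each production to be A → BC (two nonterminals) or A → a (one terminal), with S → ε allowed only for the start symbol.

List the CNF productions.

T1 → 1; S → 0; T0 → 0; X → 1; S → T1 X0; X0 → T1 T1; X → T0 X1; X1 → S X2; X2 → T0 X; X → S X3; X3 → S X4; X4 → X T0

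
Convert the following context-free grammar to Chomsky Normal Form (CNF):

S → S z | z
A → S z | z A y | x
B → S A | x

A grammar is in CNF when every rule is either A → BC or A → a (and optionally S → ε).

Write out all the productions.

TZ → z; S → z; TY → y; A → x; B → x; S → S TZ; A → S TZ; A → TZ X0; X0 → A TY; B → S A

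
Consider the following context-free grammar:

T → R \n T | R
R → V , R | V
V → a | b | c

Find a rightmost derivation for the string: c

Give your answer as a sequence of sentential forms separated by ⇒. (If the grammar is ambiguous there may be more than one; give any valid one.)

T ⇒ R ⇒ V ⇒ c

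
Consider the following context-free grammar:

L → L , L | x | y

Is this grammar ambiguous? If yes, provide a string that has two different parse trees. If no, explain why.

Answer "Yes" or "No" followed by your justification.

Yes - the string 'y , y , y , x' has two distinct leftmost derivations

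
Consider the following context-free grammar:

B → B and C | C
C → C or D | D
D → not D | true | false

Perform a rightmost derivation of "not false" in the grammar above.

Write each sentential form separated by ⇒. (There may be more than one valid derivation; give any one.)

B ⇒ C ⇒ D ⇒ not D ⇒ not false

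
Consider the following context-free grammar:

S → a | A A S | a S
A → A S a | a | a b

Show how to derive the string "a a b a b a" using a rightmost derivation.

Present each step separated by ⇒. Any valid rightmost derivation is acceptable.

S ⇒ a S ⇒ a A A S ⇒ a A A a ⇒ a A a b a ⇒ a a b a b a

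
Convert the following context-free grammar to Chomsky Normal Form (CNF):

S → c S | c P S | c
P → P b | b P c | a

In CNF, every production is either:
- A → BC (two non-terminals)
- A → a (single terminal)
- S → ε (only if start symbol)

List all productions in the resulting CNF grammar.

TC → c; S → c; TB → b; P → a; S → TC S; S → TC X0; X0 → P S; P → P TB; P → TB X1; X1 → P TC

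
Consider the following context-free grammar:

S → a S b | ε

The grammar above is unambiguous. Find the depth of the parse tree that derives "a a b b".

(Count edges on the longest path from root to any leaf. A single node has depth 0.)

3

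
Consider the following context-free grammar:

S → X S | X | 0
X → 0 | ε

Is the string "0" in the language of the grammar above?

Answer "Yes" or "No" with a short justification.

Yes - a valid derivation exists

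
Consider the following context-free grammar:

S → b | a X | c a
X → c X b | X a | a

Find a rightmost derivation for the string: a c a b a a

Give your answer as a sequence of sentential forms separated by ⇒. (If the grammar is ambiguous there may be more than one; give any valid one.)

S ⇒ a X ⇒ a X a ⇒ a X a a ⇒ a c X b a a ⇒ a c a b a a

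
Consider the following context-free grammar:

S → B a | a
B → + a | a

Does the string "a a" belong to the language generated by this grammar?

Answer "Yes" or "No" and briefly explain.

Yes - a valid derivation exists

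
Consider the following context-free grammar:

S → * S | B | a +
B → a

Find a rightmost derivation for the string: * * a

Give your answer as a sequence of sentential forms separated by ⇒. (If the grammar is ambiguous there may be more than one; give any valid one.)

S ⇒ * S ⇒ * * S ⇒ * * B ⇒ * * a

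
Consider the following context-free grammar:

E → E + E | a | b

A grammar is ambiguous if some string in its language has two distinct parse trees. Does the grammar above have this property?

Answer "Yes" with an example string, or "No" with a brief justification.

Yes - the string 'b + b + b + a' has two distinct parse trees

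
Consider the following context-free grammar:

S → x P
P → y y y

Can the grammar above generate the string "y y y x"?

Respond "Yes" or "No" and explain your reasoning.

No - no valid derivation exists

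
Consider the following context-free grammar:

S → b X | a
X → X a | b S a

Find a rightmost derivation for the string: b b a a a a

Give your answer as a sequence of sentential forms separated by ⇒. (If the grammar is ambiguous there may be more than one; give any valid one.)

S ⇒ b X ⇒ b X a ⇒ b X a a ⇒ b b S a a a ⇒ b b a a a a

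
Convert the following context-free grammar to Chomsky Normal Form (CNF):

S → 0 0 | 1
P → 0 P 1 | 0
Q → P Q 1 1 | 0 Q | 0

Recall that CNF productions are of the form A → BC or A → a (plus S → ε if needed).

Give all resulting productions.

T0 → 0; S → 1; T1 → 1; P → 0; Q → 0; S → T0 T0; P → T0 X0; X0 → P T1; Q → P X1; X1 → Q X2; X2 → T1 T1; Q → T0 Q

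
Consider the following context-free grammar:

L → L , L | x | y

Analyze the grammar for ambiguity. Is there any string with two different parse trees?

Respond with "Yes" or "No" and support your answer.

Yes - the string 'y , x , x , x , x' has two distinct parse trees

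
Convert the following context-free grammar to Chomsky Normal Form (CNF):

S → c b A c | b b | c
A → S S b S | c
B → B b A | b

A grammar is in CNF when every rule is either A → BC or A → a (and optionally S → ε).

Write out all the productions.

TC → c; TB → b; S → c; A → c; B → b; S → TC X0; X0 → TB X1; X1 → A TC; S → TB TB; A → S X2; X2 → S X3; X3 → TB S; B → B X4; X4 → TB A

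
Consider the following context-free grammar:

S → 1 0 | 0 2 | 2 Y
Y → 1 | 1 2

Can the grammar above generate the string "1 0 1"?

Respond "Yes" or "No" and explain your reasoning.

No - no valid derivation exists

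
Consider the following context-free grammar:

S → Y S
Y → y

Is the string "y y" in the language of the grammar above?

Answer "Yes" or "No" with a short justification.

No - no valid derivation exists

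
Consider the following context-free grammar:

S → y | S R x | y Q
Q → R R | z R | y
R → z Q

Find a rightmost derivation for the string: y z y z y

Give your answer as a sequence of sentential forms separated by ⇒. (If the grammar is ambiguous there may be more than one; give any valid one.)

S ⇒ y Q ⇒ y R R ⇒ y R z Q ⇒ y R z y ⇒ y z Q z y ⇒ y z y z y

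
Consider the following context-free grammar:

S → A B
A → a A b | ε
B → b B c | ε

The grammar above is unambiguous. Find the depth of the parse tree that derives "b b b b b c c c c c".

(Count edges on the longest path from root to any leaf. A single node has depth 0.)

7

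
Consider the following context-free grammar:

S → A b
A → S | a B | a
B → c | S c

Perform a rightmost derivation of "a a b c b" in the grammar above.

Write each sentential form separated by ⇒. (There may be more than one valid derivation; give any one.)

S ⇒ A b ⇒ a B b ⇒ a S c b ⇒ a A b c b ⇒ a a b c b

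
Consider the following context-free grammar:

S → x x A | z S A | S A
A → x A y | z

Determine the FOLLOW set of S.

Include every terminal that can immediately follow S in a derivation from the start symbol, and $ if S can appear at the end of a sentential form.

We compute FOLLOW(S) using the standard algorithm.
FOLLOW(S) starts with {$}.
FIRST(A) = {x, z}
FIRST(S) = {x, z}
FOLLOW(A) = {$, x, y, z}
FOLLOW(S) = {$, x, z}
Therefore, FOLLOW(S) = {$, x, z}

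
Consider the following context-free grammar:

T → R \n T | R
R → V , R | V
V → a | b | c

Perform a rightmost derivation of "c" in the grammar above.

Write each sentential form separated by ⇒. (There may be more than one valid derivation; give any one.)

T ⇒ R ⇒ V ⇒ c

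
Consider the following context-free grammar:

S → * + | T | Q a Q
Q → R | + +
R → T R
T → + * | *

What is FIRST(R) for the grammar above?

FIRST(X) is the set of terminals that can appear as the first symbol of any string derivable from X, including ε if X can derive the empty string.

We compute FIRST(R) using the standard algorithm.
FIRST(Q) = {*, +}
FIRST(R) = {*, +}
FIRST(S) = {*, +}
FIRST(T) = {*, +}
Therefore, FIRST(R) = {*, +}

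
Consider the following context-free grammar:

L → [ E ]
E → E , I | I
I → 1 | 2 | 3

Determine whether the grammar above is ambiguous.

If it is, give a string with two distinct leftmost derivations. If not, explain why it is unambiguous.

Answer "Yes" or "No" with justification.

No - the grammar is unambiguous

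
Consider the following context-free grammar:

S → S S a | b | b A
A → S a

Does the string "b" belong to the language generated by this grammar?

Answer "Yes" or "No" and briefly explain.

Yes - a valid derivation exists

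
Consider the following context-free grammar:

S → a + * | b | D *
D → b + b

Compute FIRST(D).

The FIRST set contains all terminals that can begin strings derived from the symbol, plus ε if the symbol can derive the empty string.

We compute FIRST(D) using the standard algorithm.
FIRST(D) = {b}
FIRST(S) = {a, b}
Therefore, FIRST(D) = {b}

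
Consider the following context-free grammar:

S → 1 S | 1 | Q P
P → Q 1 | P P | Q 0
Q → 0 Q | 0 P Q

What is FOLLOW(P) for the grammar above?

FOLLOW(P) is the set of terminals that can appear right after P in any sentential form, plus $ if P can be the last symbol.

We compute FOLLOW(P) using the standard algorithm.
FOLLOW(S) starts with {$}.
FIRST(P) = {0}
FIRST(Q) = {0}
FIRST(S) = {0, 1}
FOLLOW(P) = {$, 0}
FOLLOW(Q) = {0, 1}
FOLLOW(S) = {$}
Therefore, FOLLOW(P) = {$, 0}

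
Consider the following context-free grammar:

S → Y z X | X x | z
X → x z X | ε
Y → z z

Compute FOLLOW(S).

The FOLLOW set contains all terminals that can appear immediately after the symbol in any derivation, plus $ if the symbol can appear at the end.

We compute FOLLOW(S) using the standard algorithm.
FOLLOW(S) starts with {$}.
FIRST(S) = {x, z}
FIRST(X) = {x, ε}
FIRST(Y) = {z}
FOLLOW(S) = {$}
FOLLOW(X) = {$, x}
FOLLOW(Y) = {z}
Therefore, FOLLOW(S) = {$}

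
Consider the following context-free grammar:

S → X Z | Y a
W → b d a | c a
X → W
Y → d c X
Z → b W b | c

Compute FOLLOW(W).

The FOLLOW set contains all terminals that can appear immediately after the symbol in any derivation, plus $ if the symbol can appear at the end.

We compute FOLLOW(W) using the standard algorithm.
FOLLOW(S) starts with {$}.
FIRST(S) = {b, c, d}
FIRST(W) = {b, c}
FIRST(X) = {b, c}
FIRST(Y) = {d}
FIRST(Z) = {b, c}
FOLLOW(S) = {$}
FOLLOW(W) = {a, b, c}
FOLLOW(X) = {a, b, c}
FOLLOW(Y) = {a}
FOLLOW(Z) = {$}
Therefore, FOLLOW(W) = {a, b, c}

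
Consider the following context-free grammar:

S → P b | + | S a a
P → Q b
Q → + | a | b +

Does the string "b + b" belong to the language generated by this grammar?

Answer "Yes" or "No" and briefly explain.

No - no valid derivation exists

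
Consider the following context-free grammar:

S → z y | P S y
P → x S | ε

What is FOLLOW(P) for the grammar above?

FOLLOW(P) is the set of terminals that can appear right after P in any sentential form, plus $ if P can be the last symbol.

We compute FOLLOW(P) using the standard algorithm.
FOLLOW(S) starts with {$}.
FIRST(P) = {x, ε}
FIRST(S) = {x, z}
FOLLOW(P) = {x, z}
FOLLOW(S) = {$, x, y, z}
Therefore, FOLLOW(P) = {x, z}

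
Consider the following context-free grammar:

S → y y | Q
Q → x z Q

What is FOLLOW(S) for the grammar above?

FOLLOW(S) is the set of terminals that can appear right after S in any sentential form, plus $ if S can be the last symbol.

We compute FOLLOW(S) using the standard algorithm.
FOLLOW(S) starts with {$}.
FIRST(Q) = {x}
FIRST(S) = {x, y}
FOLLOW(Q) = {$}
FOLLOW(S) = {$}
Therefore, FOLLOW(S) = {$}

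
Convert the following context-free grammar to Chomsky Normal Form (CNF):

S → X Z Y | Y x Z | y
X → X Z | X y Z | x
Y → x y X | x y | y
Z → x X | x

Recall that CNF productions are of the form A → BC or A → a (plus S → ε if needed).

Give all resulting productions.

TX → x; S → y; TY → y; X → x; Y → y; Z → x; S → X X0; X0 → Z Y; S → Y X1; X1 → TX Z; X → X Z; X → X X2; X2 → TY Z; Y → TX X3; X3 → TY X; Y → TX TY; Z → TX X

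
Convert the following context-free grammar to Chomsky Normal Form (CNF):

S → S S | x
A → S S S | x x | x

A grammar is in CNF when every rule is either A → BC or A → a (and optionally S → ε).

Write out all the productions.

S → x; TX → x; A → x; S → S S; A → S X0; X0 → S S; A → TX TX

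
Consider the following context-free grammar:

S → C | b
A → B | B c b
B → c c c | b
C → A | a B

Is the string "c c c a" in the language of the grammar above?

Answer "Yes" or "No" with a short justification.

No - no valid derivation exists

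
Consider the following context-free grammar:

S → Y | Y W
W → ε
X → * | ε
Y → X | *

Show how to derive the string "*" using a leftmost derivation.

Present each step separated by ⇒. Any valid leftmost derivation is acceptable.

S ⇒ Y ⇒ X ⇒ *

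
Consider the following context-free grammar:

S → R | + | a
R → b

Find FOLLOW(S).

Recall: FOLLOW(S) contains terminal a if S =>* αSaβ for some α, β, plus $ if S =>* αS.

We compute FOLLOW(S) using the standard algorithm.
FOLLOW(S) starts with {$}.
FIRST(R) = {b}
FIRST(S) = {+, a, b}
FOLLOW(R) = {$}
FOLLOW(S) = {$}
Therefore, FOLLOW(S) = {$}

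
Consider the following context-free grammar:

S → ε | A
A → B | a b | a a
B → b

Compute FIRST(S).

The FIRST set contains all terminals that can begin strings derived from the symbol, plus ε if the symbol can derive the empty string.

We compute FIRST(S) using the standard algorithm.
FIRST(A) = {a, b}
FIRST(B) = {b}
FIRST(S) = {a, b, ε}
Therefore, FIRST(S) = {a, b, ε}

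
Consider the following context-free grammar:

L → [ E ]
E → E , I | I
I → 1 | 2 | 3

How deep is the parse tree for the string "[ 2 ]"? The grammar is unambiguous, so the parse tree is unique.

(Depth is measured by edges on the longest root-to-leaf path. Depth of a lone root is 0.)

3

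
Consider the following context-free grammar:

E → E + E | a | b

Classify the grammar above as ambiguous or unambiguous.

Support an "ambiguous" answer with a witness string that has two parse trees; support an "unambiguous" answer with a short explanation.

Ambiguous - the string 'b + b + a + b + a' has two distinct parse trees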